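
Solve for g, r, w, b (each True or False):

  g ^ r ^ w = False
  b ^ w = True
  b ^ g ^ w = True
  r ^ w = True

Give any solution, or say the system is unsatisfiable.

No satisfying assignment exists.

Adding constraints 1, 2, 3, 4 mod 2: every variable appears an even number of times on the left, so the left side is 0.
But the right sides sum to 1 (mod 2). 0 ≠ 1 — the system is inconsistent.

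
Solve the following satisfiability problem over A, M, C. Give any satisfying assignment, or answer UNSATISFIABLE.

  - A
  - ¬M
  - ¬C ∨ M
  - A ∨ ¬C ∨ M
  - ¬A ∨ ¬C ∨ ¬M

Unit clause (A) forces A = True.
Unit clause (¬M) forces M = False.
In (¬C ∨ M) only ¬C is left, so C = False.
All clauses satisfied.

A = True, M = False, C = False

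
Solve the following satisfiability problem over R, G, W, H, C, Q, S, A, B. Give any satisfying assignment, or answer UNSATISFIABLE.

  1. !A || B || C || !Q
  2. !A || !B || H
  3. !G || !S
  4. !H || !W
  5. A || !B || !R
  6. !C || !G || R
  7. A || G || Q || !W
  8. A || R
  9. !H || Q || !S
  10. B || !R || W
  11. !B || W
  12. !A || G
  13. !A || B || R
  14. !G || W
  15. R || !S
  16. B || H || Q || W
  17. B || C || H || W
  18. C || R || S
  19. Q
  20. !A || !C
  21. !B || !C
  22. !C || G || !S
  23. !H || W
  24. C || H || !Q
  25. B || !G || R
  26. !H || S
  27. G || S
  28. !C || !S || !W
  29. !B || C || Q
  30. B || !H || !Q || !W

Unit clause (Q) forces Q = True.
Set R = True.
Set G = True.
  then (!G || !S) forces S = False.
  then (!G || W) forces W = True.
  then (!H || S) forces H = False.
  then (C || H || !Q) forces C = True.
  then (!A || !C) forces A = False.
  then (!B || !C) forces B = False.
All clauses satisfied.

R: True, G: True, W: True, H: False, C: True, Q: True, S: False, A: False, B: False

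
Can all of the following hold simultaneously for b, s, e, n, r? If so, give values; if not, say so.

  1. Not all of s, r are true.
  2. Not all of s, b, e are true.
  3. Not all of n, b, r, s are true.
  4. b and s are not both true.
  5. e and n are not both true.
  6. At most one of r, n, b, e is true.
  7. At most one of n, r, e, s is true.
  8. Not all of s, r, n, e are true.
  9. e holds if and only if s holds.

b = False, s = False, e = False, n = False, r = True

  (1) {s, r}: 1/2 true — not all ✓
  (2) {s, b, e}: 0/3 true — not all ✓
  (3) {n, b, r, s}: 1/4 true — not all ✓
  (4) b=F, s=F — not both ✓
  (5) e=F, n=F — not both ✓
  (6) {r, n, b, e}: 1 true — at most one ✓
  (7) {n, r, e, s}: 1 true — at most one ✓
  (8) {s, r, n, e}: 1/4 true — not all ✓
  (9) e=F, s=F — same ✓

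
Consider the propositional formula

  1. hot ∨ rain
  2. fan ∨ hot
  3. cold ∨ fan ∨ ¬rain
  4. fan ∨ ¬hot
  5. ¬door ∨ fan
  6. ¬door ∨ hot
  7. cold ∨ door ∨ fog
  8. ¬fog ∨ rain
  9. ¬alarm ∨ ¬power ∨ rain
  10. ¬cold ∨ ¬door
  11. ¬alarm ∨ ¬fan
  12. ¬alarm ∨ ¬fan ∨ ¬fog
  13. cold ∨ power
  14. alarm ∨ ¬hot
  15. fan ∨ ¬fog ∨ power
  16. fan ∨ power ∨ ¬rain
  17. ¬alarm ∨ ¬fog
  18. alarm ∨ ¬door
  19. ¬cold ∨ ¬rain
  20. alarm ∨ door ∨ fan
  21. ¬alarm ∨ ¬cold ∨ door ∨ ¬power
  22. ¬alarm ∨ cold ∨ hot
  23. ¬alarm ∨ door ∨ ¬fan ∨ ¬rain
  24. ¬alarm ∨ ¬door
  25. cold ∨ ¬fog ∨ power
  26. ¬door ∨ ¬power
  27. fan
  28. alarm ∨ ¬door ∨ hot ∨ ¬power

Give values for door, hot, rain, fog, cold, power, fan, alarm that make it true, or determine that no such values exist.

Unit clause (fan) forces fan = True.
In (¬alarm ∨ ¬fan) only ¬alarm is left, so alarm = False.
In (alarm ∨ ¬hot) only ¬hot is left, so hot = False.
In (alarm ∨ ¬door) only ¬door is left, so door = False.
In (hot ∨ rain) only rain is left, so rain = True.
In (¬cold ∨ ¬rain) only ¬cold is left, so cold = False.
In (cold ∨ door ∨ fog) only fog is left, so fog = True.
In (cold ∨ power) only power is left, so power = True.
All clauses satisfied.

door: False, hot: False, rain: True, fog: True, cold: False, power: True, fan: True, alarm: False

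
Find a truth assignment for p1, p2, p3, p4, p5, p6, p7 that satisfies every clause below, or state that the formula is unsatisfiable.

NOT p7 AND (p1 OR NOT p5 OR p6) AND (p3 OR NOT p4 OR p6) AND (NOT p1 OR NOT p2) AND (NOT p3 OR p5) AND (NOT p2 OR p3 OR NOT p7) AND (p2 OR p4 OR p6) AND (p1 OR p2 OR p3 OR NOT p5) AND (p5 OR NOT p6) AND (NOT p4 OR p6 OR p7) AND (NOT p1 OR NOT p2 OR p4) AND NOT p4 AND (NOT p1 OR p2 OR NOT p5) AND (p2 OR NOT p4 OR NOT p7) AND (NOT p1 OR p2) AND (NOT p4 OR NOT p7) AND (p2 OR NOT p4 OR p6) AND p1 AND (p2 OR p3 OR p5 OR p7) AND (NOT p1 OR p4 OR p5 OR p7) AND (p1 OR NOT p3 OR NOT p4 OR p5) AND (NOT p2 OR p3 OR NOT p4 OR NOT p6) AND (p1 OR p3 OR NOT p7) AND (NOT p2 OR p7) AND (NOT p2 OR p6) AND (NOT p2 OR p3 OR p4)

The formula is unsatisfiable.

Case p1 = True:
  (NOT p7) forces p7 = False.
  (NOT p1 OR NOT p2) forces p2 = False.
  Clause (NOT p1 OR p2) is falsified — contradiction.
Case p1 = False:
  Clause (p1) is falsified — contradiction.
Both cases fail, so the formula is unsatisfiable.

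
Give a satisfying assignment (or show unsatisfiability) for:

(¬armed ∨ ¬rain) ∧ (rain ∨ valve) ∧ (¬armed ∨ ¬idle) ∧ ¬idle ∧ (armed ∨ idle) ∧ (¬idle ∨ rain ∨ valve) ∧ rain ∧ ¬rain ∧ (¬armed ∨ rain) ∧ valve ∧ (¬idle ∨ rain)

Case rain = True:
  Clause (¬rain) is falsified — contradiction.
Case rain = False:
  Clause (rain) is falsified — contradiction.
Both cases fail, so the formula is unsatisfiable.

No satisfying assignment exists.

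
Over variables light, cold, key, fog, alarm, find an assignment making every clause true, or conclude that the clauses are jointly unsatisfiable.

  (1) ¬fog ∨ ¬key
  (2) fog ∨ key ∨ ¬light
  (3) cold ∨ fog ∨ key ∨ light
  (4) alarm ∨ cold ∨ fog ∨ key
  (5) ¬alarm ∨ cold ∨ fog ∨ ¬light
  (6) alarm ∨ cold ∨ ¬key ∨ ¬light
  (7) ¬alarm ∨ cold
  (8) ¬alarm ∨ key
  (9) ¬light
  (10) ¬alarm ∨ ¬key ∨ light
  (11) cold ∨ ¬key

Unit clause (¬light) forces light = False.
Set cold = False.
  then (¬alarm ∨ cold) forces alarm = False.
  then (cold ∨ ¬key) forces key = False.
  then (cold ∨ fog ∨ key ∨ light) forces fog = True.
All clauses satisfied.

light=F; cold=F; key=F; fog=T; alarm=F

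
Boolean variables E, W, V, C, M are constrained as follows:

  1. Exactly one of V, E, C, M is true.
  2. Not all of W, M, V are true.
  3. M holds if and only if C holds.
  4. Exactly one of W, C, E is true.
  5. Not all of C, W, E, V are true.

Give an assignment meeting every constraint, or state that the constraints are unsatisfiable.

E = False, W = True, V = True, C = False, M = False

  (1) {V, E, C, M}: 1 true — exactly one ✓
  (2) {W, M, V}: 2/3 true — not all ✓
  (3) M=F, C=F — same ✓
  (4) {W, C, E}: 1 true — exactly one ✓
  (5) {C, W, E, V}: 2/4 true — not all ✓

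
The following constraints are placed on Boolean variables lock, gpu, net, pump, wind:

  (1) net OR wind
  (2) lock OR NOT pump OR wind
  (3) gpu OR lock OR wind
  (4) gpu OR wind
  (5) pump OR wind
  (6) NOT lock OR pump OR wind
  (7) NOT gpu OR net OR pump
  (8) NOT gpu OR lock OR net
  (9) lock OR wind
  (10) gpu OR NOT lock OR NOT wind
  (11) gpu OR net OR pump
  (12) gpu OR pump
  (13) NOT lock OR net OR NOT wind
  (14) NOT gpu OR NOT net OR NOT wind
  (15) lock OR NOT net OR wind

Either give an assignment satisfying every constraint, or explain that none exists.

lock = False, gpu = False, net = True, pump = True, wind = True

Set lock = False.
  then (lock OR wind) forces wind = True.
Try gpu = True:
  (NOT gpu OR lock OR net) forces net = True.
  clause (NOT gpu OR NOT net OR NOT wind) is falsified — backtrack.
So gpu = False.
  then (gpu OR pump) forces pump = True.
Set net = True.
All clauses satisfied.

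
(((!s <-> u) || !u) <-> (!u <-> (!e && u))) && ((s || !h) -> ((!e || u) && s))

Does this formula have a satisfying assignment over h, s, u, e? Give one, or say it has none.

h = True, s = False, u = True, e = True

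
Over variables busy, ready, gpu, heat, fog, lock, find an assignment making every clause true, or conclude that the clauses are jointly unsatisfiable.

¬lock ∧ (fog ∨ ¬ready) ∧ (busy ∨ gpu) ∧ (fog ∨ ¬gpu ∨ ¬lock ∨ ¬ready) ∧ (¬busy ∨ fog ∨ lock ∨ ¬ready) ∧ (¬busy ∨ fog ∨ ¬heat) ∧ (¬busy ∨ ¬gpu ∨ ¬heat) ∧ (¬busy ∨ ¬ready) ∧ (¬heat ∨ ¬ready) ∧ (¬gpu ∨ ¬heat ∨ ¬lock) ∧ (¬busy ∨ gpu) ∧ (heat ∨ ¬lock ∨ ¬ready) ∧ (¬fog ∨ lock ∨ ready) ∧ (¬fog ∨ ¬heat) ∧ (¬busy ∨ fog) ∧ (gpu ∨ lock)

busy = False, ready = False, gpu = True, heat = False, fog = False, lock = False

Unit clause (¬lock) forces lock = False.
In (gpu ∨ lock) only gpu is left, so gpu = True.
Set busy = False.
Set ready = False.
  then (¬fog ∨ lock ∨ ready) forces fog = False.
Set heat = False.
All clauses satisfied.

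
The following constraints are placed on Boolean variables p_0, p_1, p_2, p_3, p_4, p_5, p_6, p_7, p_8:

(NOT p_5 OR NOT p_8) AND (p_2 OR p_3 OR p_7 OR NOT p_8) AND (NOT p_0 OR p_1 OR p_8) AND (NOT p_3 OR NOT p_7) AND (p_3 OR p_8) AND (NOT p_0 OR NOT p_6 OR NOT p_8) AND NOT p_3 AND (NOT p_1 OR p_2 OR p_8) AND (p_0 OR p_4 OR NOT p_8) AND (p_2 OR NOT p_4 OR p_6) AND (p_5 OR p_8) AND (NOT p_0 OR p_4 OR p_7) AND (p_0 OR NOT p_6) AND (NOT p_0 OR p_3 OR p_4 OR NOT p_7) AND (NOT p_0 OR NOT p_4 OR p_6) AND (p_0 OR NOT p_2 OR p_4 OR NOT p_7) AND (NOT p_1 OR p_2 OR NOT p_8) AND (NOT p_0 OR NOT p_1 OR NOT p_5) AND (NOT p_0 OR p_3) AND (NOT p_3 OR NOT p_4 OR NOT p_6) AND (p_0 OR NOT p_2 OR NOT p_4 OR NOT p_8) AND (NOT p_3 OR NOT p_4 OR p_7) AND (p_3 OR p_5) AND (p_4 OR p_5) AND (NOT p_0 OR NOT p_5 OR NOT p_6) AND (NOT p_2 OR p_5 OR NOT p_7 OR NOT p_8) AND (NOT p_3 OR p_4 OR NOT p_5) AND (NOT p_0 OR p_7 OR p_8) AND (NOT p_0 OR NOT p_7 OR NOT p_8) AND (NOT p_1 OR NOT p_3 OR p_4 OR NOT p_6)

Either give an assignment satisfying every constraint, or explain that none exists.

Case p_3 = True:
  Clause (NOT p_3) is falsified — contradiction.
Case p_3 = False:
  (p_3 OR p_8) forces p_8 = True.
  (NOT p_5 OR NOT p_8) forces p_5 = False.
  Clause (p_3 OR p_5) is falsified — contradiction.
Both cases fail, so the formula is unsatisfiable.

UNSATISFIABLE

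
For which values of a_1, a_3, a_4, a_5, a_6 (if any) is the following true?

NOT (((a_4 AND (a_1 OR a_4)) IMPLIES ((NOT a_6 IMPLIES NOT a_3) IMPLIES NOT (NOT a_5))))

a_1 = False, a_3 = False, a_4 = True, a_5 = False, a_6 = True

  NOT (((a_4 AND (a_1 OR a_4)) IMPLIES ((NOT a_6 IMPLIES NOT a_3) IMPLIES NOT (NOT a_5)))) = True
    (a_4 AND (a_1 OR a_4)) IMPLIES ((NOT a_6 IMPLIES NOT a_3) IMPLIES NOT (NOT a_5)) = False
      a_4 AND (a_1 OR a_4) = True
        a_1 OR a_4 = True
      (NOT a_6 IMPLIES NOT a_3) IMPLIES NOT (NOT a_5) = False
        NOT a_6 IMPLIES NOT a_3 = True
          NOT a_6 = False
          NOT a_3 = True
        NOT (NOT a_5) = False
          NOT a_5 = True
The formula evaluates to True.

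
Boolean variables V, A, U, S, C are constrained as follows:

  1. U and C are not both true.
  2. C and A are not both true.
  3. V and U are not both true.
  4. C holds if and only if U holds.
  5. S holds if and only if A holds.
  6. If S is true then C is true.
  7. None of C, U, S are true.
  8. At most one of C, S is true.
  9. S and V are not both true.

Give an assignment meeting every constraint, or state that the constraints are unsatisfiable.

V: False, A: False, U: False, S: False, C: False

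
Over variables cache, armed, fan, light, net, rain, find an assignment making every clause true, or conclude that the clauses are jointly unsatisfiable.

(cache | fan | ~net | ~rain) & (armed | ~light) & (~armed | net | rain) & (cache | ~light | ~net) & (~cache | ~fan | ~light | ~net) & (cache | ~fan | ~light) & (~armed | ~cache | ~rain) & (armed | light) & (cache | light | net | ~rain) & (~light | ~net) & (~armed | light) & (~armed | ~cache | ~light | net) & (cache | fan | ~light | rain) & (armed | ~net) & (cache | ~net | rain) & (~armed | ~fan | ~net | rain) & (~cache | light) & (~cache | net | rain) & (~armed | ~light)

No satisfying assignment exists.

Case armed = True:
  (~armed | light) forces light = True.
  Clause (~armed | ~light) is falsified — contradiction.
Case armed = False:
  (armed | ~light) forces light = False.
  Clause (armed | light) is falsified — contradiction.
Both cases fail, so the formula is unsatisfiable.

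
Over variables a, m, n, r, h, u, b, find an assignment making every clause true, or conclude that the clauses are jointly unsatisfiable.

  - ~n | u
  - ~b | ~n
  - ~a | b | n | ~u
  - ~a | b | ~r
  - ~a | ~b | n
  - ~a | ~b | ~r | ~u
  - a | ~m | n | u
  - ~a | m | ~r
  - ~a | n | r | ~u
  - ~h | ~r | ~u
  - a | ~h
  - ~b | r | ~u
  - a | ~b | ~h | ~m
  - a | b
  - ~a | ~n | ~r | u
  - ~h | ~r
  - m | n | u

a: True, m: True, n: False, r: False, h: True, u: False, b: False

Set a = True.
Set m = True.
Set n = False.
  then (~a | ~b | n) forces b = False.
  then (~a | b | n | ~u) forces u = False.
  then (~a | b | ~r) forces r = False.
Set h = True.
All clauses satisfied.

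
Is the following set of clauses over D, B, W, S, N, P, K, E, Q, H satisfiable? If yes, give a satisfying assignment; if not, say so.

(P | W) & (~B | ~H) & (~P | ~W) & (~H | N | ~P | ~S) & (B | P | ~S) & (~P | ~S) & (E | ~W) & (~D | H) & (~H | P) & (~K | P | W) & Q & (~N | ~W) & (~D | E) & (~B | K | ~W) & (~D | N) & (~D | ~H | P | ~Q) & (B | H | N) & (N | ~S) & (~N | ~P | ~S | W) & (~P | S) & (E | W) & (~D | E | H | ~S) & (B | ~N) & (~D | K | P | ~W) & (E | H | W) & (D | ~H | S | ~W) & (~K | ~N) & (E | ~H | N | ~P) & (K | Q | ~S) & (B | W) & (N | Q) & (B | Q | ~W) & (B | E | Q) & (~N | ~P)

D = False, B = True, W = True, S = False, N = False, P = False, K = True, E = True, Q = True, H = False

Unit clause (Q) forces Q = True.
Try D = True:
  (~D | H) forces H = True.
  (~B | ~H) forces B = False.
  (~H | P) forces P = True.
  (~P | ~W) forces W = False.
  clause (B | W) is falsified — backtrack.
So D = False.
Set B = True.
  then (~B | ~H) forces H = False.
Set W = True.
  then (~P | ~W) forces P = False.
  then (E | ~W) forces E = True.
  then (~N | ~W) forces N = False.
  then (~B | K | ~W) forces K = True.
  then (N | ~S) forces S = False.
All clauses satisfied.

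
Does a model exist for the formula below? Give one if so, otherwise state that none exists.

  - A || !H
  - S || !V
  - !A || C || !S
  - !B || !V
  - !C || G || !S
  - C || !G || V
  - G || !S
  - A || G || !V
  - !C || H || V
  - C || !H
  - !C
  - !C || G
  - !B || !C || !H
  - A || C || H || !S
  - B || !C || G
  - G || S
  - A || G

Case G = True:
  (!C) forces C = False.
  (C || !G || V) forces V = True.
  (S || !V) forces S = True.
  (!A || C || !S) forces A = False.
  (A || !H) forces H = False.
  Clause (A || C || H || !S) is falsified — contradiction.
Case G = False:
  (G || !S) forces S = False.
  Clause (G || S) is falsified — contradiction.
Both cases fail, so the formula is unsatisfiable.

Unsatisfiable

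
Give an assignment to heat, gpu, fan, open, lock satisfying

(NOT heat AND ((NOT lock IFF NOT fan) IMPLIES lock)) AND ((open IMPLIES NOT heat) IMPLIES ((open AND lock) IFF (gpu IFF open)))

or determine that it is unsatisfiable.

heat = False, gpu = True, fan = True, open = False, lock = True

  NOT heat AND ((NOT lock IFF NOT fan) IMPLIES lock) = True
    NOT heat = True
    (NOT lock IFF NOT fan) IMPLIES lock = True
      NOT lock IFF NOT fan = True
        NOT lock = False
        NOT fan = False
  (open IMPLIES NOT heat) IMPLIES ((open AND lock) IFF (gpu IFF open)) = True
    open IMPLIES NOT heat = True
      NOT heat = True
    (open AND lock) IFF (gpu IFF open) = True
      open AND lock = False
      gpu IFF open = False
Both conjuncts True, so the formula holds.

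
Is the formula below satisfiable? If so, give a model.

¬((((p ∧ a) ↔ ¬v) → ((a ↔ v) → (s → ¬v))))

a = True; v = True; s = True; p = False

  ¬((((p ∧ a) ↔ ¬v) → ((a ↔ v) → (s → ¬v)))) = True
    ((p ∧ a) ↔ ¬v) → ((a ↔ v) → (s → ¬v)) = False
      (p ∧ a) ↔ ¬v = True
        p ∧ a = False
        ¬v = False
      (a ↔ v) → (s → ¬v) = False
        a ↔ v = True
        s → ¬v = False
          ¬v = False
The formula evaluates to True.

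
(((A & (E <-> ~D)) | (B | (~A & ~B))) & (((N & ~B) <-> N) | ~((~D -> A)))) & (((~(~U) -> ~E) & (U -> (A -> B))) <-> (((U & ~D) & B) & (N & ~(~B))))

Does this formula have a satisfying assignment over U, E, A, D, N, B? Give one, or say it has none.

U = True, E = True, A = True, D = False, N = False, B = True

  ((A & (E <-> ~D)) | (B | (~A & ~B))) & (((N & ~B) <-> N) | ~((~D -> A))) = True
    (A & (E <-> ~D)) | (B | (~A & ~B)) = True
      A & (E <-> ~D) = True
        E <-> ~D = True
          ~D = True
      B | (~A & ~B) = True
        ~A & ~B = False
          ~A = False
          ~B = False
    ((N & ~B) <-> N) | ~((~D -> A)) = True
      (N & ~B) <-> N = True
        N & ~B = False
          ~B = False
      ~((~D -> A)) = False
        ~D -> A = True
          ~D = True
  ((~(~U) -> ~E) & (U -> (A -> B))) <-> (((U & ~D) & B) & (N & ~(~B))) = True
    (~(~U) -> ~E) & (U -> (A -> B)) = False
      ~(~U) -> ~E = False
        ~(~U) = True
          ~U = False
        ~E = False
      U -> (A -> B) = True
        A -> B = True
    ((U & ~D) & B) & (N & ~(~B)) = False
      (U & ~D) & B = True
        U & ~D = True
          ~D = True
      N & ~(~B) = False
        ~(~B) = True
          ~B = False
Both conjuncts True, so the formula holds.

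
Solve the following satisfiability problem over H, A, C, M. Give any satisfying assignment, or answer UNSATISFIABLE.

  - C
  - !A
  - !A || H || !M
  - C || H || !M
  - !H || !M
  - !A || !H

H: True, A: False, C: True, M: False

Unit clause (C) forces C = True.
Unit clause (!A) forces A = False.
Set H = True.
  then (!H || !M) forces M = False.
Check each clause:
  (C): C holds.
  (!A): !A holds.
  (!A || H || !M): !A holds.
  (C || H || !M): C holds.
  (!H || !M): !M holds.
  (!A || !H): !A holds.
All clauses satisfied.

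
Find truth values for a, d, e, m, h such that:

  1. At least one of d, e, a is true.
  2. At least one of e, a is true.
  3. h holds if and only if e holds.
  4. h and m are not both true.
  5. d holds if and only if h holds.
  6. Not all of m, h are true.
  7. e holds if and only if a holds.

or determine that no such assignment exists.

a = True, d = True, e = True, m = False, h = True

  (1) {d, e, a}: 3 true — at least one ✓
  (2) {e, a}: 2 true — at least one ✓
  (3) h=T, e=T — same ✓
  (4) h=T, m=F — not both ✓
  (5) d=T, h=T — same ✓
  (6) {m, h}: 1/2 true — not all ✓
  (7) e=T, a=T — same ✓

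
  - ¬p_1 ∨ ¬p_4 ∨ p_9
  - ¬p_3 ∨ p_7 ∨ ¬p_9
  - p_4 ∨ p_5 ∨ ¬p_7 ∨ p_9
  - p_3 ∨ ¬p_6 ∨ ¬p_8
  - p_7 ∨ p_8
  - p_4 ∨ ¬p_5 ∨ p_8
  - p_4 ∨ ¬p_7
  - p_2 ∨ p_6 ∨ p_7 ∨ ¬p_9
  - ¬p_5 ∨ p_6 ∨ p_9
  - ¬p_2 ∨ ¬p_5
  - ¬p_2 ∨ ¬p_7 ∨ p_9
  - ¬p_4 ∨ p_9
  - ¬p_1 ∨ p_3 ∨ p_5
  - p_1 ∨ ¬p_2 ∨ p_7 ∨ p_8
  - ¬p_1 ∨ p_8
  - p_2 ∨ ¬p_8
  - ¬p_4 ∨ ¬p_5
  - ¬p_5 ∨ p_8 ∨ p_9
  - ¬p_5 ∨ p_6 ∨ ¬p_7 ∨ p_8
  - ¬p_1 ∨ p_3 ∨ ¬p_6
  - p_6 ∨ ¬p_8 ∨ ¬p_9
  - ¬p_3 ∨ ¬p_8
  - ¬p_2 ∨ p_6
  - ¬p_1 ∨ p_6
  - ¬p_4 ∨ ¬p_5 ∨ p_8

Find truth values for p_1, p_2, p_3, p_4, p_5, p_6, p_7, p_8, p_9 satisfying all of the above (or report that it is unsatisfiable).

p_1 = False, p_2 = False, p_3 = True, p_4 = True, p_5 = False, p_6 = True, p_7 = True, p_8 = False, p_9 = True

Try p_1 = True:
  (¬p_1 ∨ p_8) forces p_8 = True.
  (p_2 ∨ ¬p_8) forces p_2 = True.
  (¬p_2 ∨ ¬p_5) forces p_5 = False.
  (¬p_1 ∨ p_3 ∨ p_5) forces p_3 = True.
  clause (¬p_3 ∨ ¬p_8) is falsified — backtrack.
So p_1 = False.
Set p_2 = False.
  then (p_2 ∨ ¬p_8) forces p_8 = False.
  then (p_7 ∨ p_8) forces p_7 = True.
  then (p_4 ∨ ¬p_7) forces p_4 = True.
  then (¬p_4 ∨ p_9) forces p_9 = True.
  then (¬p_4 ∨ ¬p_5) forces p_5 = False.
Set p_3 = True.
Set p_6 = True.
All clauses satisfied.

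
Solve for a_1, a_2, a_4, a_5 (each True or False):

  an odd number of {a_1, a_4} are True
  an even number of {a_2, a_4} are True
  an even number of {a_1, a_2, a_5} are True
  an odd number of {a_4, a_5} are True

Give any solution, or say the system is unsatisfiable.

a_1=T; a_2=F; a_4=F; a_5=T

{a_1, a_4}: 1 true → odd ✓
{a_2, a_4}: 0 true → even ✓
{a_1, a_2, a_5}: 2 true → even ✓
{a_4, a_5}: 1 true → odd ✓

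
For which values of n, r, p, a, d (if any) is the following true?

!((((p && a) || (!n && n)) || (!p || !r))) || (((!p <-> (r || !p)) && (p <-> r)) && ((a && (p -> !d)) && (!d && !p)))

n = False, r = True, p = True, a = False, d = True

  !((((p && a) || (!n && n)) || (!p || !r))) || (((!p <-> (r || !p)) && (p <-> r)) && ((a && (p -> !d)) && (!d && !p))) = True
    !((((p && a) || (!n && n)) || (!p || !r))) = True
      ((p && a) || (!n && n)) || (!p || !r) = False
        (p && a) || (!n && n) = False
          p && a = False
          !n && n = False
            !n = True
        !p || !r = False
          !p = False
          !r = False
    ((!p <-> (r || !p)) && (p <-> r)) && ((a && (p -> !d)) && (!d && !p)) = False
      (!p <-> (r || !p)) && (p <-> r) = False
        !p <-> (r || !p) = False
          !p = False
          r || !p = True
            !p = False
        p <-> r = True
      (a && (p -> !d)) && (!d && !p) = False
        a && (p -> !d) = False
          p -> !d = False
            !d = False
        !d && !p = False
          !d = False
          !p = False
The formula evaluates to True.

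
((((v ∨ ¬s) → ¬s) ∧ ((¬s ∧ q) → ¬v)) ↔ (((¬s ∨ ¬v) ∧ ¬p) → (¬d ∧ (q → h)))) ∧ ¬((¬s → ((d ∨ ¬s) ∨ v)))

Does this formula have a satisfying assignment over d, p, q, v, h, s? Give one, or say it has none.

The formula is unsatisfiable.

The conjunct ¬((¬s → ((d ∨ ¬s) ∨ v))) is unsatisfiable on its own:
  d=F, v=F, s=F: evaluates to False.
  d=F, v=F, s=T: evaluates to False.
  d=F, v=T, s=F: evaluates to False.
  d=F, v=T, s=T: evaluates to False.
  d=T, v=F, s=F: evaluates to False.
  d=T, v=F, s=T: evaluates to False.
  d=T, v=T, s=F: evaluates to False.
  d=T, v=T, s=T: evaluates to False.
So the whole conjunction is unsatisfiable.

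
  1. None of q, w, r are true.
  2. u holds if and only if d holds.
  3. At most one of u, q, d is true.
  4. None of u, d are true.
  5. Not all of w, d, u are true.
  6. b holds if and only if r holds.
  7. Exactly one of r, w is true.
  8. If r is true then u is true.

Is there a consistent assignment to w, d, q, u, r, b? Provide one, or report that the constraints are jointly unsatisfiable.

The formula is unsatisfiable.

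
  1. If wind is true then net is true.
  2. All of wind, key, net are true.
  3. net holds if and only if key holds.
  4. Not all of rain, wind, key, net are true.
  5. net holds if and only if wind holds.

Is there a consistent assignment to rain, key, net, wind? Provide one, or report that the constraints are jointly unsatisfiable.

rain: False, key: True, net: True, wind: True

  (1) wind=T ⇒ net: T ✓
  (2) {wind, key, net}: all 3 true ✓
  (3) net=T, key=T — same ✓
  (4) {rain, wind, key, net}: 3/4 true — not all ✓
  (5) net=T, wind=T — same ✓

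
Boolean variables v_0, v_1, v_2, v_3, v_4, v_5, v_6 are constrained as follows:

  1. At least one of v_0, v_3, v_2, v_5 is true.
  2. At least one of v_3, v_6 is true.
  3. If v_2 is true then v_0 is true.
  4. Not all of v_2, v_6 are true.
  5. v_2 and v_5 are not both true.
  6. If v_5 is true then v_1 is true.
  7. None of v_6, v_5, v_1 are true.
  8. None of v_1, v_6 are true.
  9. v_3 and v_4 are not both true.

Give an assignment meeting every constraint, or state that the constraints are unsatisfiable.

v_0: True, v_1: False, v_2: False, v_3: True, v_4: False, v_5: False, v_6: False

  (1) {v_0, v_3, v_2, v_5}: 2 true — at least one ✓
  (2) {v_3, v_6}: 1 true — at least one ✓
  (3) v_2=F ⇒ v_0: vacuous ✓
  (4) {v_2, v_6}: 0/2 true — not all ✓
  (5) v_2=F, v_5=F — not both ✓
  (6) v_5=F ⇒ v_1: vacuous ✓
  (7) {v_6, v_5, v_1}: 0 true — none ✓
  (8) {v_1, v_6}: 0 true — none ✓
  (9) v_3=T, v_4=F — not both ✓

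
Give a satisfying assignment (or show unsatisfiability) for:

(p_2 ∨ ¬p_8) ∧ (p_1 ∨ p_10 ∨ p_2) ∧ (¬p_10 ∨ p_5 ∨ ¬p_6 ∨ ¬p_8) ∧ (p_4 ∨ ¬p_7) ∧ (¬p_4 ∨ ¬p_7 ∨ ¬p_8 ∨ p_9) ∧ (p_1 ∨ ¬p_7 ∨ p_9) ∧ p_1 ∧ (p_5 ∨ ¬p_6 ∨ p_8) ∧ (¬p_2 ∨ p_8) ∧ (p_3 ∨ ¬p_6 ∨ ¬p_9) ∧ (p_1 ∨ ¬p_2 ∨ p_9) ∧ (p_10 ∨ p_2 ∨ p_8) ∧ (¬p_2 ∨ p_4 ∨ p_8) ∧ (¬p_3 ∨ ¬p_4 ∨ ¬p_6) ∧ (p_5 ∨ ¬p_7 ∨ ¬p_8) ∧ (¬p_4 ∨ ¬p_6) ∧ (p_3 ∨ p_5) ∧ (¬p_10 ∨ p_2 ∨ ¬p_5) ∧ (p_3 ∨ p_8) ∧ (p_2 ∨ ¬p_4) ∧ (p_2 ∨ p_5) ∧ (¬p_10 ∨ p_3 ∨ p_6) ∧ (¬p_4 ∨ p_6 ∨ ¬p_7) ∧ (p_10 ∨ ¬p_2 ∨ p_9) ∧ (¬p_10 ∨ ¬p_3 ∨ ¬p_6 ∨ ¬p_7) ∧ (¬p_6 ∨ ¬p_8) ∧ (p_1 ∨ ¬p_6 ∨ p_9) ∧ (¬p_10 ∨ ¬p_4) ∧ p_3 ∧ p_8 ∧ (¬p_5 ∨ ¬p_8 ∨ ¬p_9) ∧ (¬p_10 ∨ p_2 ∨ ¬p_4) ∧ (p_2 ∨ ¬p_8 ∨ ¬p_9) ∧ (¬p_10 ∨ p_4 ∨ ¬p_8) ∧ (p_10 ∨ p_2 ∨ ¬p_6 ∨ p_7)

p_1 = True; p_2 = True; p_3 = True; p_4 = True; p_5 = False; p_6 = False; p_7 = False; p_8 = True; p_9 = True; p_10 = False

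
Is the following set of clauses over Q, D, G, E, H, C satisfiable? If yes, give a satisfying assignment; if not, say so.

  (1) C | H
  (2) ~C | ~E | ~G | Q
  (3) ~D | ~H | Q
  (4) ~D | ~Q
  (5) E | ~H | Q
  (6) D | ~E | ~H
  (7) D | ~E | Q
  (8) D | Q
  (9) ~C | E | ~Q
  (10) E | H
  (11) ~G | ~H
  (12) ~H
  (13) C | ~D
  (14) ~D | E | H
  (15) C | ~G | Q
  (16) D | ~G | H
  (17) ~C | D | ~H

Q = False, D = True, G = False, E = True, H = False, C = True

Unit clause (~H) forces H = False.
In (C | H) only C is left, so C = True.
In (E | H) only E is left, so E = True.
Set Q = False.
  then (~C | ~E | ~G | Q) forces G = False.
  then (D | ~E | Q) forces D = True.
All clauses satisfied.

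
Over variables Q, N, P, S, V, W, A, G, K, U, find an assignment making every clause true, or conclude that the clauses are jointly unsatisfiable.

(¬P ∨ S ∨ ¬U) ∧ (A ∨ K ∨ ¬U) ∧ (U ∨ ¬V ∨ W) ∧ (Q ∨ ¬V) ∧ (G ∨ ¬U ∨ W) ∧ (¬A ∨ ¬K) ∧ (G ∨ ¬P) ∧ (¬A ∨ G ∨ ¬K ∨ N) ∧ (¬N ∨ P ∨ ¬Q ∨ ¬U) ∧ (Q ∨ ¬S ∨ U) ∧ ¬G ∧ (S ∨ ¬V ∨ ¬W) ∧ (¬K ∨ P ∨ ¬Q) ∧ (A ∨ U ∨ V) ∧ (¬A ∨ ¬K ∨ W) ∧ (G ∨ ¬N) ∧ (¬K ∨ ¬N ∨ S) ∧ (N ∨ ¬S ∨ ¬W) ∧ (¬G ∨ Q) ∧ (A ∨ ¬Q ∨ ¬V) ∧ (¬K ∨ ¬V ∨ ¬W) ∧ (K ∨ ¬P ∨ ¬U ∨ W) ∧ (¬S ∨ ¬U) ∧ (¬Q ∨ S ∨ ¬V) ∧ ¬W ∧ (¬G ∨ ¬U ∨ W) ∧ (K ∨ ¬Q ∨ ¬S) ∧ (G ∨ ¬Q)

Unit clause (¬G) forces G = False.
In (G ∨ ¬N) only ¬N is left, so N = False.
Unit clause (¬W) forces W = False.
In (G ∨ ¬Q) only ¬Q is left, so Q = False.
In (Q ∨ ¬V) only ¬V is left, so V = False.
In (G ∨ ¬U ∨ W) only ¬U is left, so U = False.
In (G ∨ ¬P) only ¬P is left, so P = False.
In (Q ∨ ¬S ∨ U) only ¬S is left, so S = False.
In (A ∨ U ∨ V) only A is left, so A = True.
In (¬A ∨ ¬K ∨ W) only ¬K is left, so K = False.
All clauses satisfied.

Q: False; N: False; P: False; S: False; V: False; W: False; A: True; G: False; K: False; U: False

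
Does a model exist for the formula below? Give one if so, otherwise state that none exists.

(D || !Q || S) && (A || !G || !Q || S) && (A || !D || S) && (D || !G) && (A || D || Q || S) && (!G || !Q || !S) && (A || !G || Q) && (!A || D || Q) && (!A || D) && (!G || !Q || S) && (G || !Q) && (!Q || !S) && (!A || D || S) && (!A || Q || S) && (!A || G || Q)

Set D = False.
  then (D || !G) forces G = False.
  then (!A || D) forces A = False.
  then (G || !Q) forces Q = False.
  then (A || D || Q || S) forces S = True.
All clauses satisfied.

D: False, A: False, Q: False, S: True, G: False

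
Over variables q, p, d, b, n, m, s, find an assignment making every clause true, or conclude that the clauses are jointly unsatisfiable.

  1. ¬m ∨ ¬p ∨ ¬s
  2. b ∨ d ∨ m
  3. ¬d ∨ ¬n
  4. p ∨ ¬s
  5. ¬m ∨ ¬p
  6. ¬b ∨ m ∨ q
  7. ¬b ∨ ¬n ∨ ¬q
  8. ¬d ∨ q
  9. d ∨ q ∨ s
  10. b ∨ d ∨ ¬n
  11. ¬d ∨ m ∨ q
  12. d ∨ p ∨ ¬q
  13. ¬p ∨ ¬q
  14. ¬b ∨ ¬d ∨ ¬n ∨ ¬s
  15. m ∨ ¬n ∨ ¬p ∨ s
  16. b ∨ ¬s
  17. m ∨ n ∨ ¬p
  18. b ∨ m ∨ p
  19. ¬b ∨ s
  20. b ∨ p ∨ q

Set q = True.
  then (¬p ∨ ¬q) forces p = False.
  then (p ∨ ¬s) forces s = False.
  then (d ∨ p ∨ ¬q) forces d = True.
  then (¬b ∨ s) forces b = False.
  then (¬d ∨ ¬n) forces n = False.
  then (b ∨ m ∨ p) forces m = True.
All clauses satisfied.

q: True, p: False, d: True, b: False, n: False, m: True, s: False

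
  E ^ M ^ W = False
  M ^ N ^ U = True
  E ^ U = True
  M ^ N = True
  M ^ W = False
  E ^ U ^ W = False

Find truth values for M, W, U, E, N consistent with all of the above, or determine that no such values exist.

Adding constraints 1, 2, 3, 4, 5 mod 2: every variable appears an even number of times on the left, so the left side is 0.
But the right sides sum to 1 (mod 2). 0 ≠ 1 — the system is inconsistent.

Unsatisfiable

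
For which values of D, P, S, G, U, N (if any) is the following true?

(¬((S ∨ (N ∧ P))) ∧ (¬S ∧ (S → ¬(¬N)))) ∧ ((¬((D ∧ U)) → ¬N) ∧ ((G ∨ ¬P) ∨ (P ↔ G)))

D=T, P=F, S=F, G=F, U=T, N=T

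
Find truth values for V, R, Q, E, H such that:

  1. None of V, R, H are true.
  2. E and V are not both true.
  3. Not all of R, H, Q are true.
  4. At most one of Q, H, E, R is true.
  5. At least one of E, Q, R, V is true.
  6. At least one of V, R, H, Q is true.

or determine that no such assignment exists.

V: False, R: False, Q: True, E: False, H: False

  (1) {V, R, H}: 0 true — none ✓
  (2) E=F, V=F — not both ✓
  (3) {R, H, Q}: 1/3 true — not all ✓
  (4) {Q, H, E, R}: 1 true — at most one ✓
  (5) {E, Q, R, V}: 1 true — at least one ✓
  (6) {V, R, H, Q}: 1 true — at least one ✓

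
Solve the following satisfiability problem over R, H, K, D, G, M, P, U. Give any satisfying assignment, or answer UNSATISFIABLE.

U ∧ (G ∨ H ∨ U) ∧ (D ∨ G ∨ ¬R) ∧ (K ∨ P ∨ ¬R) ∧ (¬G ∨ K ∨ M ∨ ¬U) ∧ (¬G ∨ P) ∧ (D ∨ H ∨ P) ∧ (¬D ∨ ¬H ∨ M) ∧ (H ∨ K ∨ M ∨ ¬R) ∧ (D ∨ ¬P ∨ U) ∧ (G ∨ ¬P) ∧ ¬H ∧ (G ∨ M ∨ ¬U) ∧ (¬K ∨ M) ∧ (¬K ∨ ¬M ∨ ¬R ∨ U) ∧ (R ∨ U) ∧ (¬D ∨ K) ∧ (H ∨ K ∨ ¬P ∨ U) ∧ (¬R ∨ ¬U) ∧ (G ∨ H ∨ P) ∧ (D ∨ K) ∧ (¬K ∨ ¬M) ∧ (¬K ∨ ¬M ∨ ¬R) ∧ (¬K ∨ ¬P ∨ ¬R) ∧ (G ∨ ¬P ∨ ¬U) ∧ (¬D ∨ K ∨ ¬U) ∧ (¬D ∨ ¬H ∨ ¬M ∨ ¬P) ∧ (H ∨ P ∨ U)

Case K = True:
  (U) forces U = True.
  (¬H) forces H = False.
  (¬K ∨ M) forces M = True.
  Clause (¬K ∨ ¬M) is falsified — contradiction.
Case K = False:
  (U) forces U = True.
  (¬H) forces H = False.
  (¬D ∨ K) forces D = False.
  Clause (D ∨ K) is falsified — contradiction.
Both cases fail, so the formula is unsatisfiable.

The formula is unsatisfiable.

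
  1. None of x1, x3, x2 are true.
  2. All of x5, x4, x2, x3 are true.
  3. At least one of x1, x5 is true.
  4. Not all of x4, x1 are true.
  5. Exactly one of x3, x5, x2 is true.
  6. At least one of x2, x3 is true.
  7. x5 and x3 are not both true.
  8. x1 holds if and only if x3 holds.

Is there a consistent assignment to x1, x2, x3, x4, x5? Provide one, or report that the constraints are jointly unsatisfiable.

Unsatisfiable — no assignment works.

Case x2 = True:
  Constraint (1) is violated (x2=T) — contradiction.
Case x2 = False:
  Constraint (2) is violated (x2=F) — contradiction.
Both cases fail — unsatisfiable.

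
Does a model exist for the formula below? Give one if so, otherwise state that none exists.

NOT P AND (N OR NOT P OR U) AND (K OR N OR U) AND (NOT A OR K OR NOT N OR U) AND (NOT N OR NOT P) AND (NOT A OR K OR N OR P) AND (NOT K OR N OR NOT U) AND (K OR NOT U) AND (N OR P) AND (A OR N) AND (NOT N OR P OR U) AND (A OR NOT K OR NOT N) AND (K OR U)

Unit clause (NOT P) forces P = False.
In (N OR P) only N is left, so N = True.
In (NOT N OR P OR U) only U is left, so U = True.
In (K OR NOT U) only K is left, so K = True.
In (A OR NOT K OR NOT N) only A is left, so A = True.
All clauses satisfied.

A = True, N = True, P = False, K = True, U = True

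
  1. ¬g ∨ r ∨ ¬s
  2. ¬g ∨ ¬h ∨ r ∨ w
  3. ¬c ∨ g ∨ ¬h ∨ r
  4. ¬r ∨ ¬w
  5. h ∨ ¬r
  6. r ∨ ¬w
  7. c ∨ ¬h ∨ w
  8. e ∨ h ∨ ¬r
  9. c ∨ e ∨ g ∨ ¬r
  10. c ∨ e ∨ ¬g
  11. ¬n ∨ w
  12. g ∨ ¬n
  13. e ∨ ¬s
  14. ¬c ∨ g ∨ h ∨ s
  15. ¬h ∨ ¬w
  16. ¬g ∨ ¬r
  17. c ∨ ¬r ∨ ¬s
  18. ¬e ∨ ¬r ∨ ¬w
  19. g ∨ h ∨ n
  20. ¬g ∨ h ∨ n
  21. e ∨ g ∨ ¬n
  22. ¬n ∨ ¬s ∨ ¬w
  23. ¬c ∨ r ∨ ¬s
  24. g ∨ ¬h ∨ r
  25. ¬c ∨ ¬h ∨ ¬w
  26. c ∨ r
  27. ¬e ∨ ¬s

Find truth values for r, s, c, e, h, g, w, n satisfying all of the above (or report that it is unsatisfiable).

Set r = True.
  then (¬r ∨ ¬w) forces w = False.
  then (h ∨ ¬r) forces h = True.
  then (c ∨ ¬h ∨ w) forces c = True.
  then (¬n ∨ w) forces n = False.
  then (¬g ∨ ¬r) forces g = False.
Try s = True:
  (e ∨ ¬s) forces e = True.
  clause (¬e ∨ ¬s) is falsified — backtrack.
So s = False.
Set e = True.
All clauses satisfied.

r = True, s = False, c = True, e = True, h = True, g = False, w = False, n = False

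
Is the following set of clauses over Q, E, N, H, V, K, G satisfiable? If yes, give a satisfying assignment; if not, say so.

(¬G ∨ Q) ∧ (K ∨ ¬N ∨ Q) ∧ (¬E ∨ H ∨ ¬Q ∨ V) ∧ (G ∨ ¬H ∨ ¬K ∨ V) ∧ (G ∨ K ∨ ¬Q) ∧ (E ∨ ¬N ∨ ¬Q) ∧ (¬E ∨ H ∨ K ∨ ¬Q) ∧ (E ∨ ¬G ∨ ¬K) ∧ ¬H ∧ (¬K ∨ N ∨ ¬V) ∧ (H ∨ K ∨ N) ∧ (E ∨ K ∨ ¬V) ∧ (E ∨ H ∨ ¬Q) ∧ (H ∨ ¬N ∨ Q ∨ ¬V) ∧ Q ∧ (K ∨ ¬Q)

Unit clause (¬H) forces H = False.
Unit clause (Q) forces Q = True.
In (K ∨ ¬Q) only K is left, so K = True.
In (E ∨ H ∨ ¬Q) only E is left, so E = True.
In (¬E ∨ H ∨ ¬Q ∨ V) only V is left, so V = True.
In (¬K ∨ N ∨ ¬V) only N is left, so N = True.
Set G = False.
All clauses satisfied.

Q = True; E = True; N = True; H = False; V = True; K = True; G = False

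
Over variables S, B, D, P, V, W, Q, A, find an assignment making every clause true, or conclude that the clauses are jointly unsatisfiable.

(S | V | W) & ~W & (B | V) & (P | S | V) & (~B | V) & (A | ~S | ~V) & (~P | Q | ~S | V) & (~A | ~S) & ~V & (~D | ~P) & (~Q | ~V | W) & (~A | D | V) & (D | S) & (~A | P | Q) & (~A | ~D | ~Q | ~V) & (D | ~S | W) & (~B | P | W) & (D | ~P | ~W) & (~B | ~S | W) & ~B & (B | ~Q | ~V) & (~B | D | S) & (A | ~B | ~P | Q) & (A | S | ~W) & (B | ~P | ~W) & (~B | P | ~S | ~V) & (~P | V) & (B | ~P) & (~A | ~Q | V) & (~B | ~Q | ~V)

Case B = True:
  Clause (~B) is falsified — contradiction.
Case B = False:
  (~W) forces W = False.
  (B | V) forces V = True.
  Clause (~V) is falsified — contradiction.
Both cases fail, so the formula is unsatisfiable.

No satisfying assignment exists.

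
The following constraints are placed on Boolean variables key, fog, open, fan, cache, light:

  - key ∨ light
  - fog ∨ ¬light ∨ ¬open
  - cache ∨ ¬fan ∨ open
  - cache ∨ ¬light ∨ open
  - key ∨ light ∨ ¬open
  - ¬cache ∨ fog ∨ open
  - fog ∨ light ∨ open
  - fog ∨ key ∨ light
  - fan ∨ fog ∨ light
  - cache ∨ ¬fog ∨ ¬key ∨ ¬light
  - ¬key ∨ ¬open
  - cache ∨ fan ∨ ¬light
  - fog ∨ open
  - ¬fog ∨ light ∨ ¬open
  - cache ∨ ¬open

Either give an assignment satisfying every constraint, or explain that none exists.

key=F, fog=T, open=F, fan=F, cache=T, light=T

Set key = False.
  then (key ∨ light) forces light = True.
Set fog = True.
Set open = False.
  then (cache ∨ ¬light ∨ open) forces cache = True.
Set fan = False.
All clauses satisfied.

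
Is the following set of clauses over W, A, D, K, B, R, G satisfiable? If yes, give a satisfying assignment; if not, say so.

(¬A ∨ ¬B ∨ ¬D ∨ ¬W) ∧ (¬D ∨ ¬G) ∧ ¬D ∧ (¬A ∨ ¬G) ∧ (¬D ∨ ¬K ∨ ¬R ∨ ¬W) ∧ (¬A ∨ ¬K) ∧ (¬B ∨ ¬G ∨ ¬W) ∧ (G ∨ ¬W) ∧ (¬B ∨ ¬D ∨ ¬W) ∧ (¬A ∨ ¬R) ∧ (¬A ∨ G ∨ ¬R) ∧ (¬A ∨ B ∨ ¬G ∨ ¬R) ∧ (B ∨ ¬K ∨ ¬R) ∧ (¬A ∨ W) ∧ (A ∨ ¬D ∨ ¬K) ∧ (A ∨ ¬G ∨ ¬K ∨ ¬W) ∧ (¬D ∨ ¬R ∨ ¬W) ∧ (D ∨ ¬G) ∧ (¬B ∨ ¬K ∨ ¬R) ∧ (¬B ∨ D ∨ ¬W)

Unit clause (¬D) forces D = False.
In (D ∨ ¬G) only ¬G is left, so G = False.
In (G ∨ ¬W) only ¬W is left, so W = False.
In (¬A ∨ W) only ¬A is left, so A = False.
Set K = True.
Set B = False.
  then (B ∨ ¬K ∨ ¬R) forces R = False.
All clauses satisfied.

W=F, A=F, D=F, K=T, B=F, R=F, G=F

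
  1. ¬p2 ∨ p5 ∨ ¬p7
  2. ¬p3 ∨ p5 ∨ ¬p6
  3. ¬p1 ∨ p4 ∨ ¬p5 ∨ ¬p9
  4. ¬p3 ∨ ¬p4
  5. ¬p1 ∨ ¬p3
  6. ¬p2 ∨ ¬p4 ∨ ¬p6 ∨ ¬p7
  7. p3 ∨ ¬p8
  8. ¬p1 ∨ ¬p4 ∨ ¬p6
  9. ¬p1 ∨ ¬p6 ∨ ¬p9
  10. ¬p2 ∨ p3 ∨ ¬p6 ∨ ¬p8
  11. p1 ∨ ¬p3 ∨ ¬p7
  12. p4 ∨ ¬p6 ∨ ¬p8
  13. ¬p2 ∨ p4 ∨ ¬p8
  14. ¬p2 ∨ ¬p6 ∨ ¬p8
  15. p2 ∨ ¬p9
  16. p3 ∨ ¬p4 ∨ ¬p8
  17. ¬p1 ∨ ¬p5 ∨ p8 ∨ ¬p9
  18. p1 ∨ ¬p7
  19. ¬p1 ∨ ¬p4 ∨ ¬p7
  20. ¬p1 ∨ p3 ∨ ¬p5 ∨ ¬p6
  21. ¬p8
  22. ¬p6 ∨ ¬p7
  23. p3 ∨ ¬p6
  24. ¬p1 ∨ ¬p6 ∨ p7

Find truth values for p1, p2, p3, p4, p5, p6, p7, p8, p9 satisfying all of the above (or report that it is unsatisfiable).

p1=T; p2=T; p3=F; p4=F; p5=F; p6=F; p7=F; p8=F; p9=T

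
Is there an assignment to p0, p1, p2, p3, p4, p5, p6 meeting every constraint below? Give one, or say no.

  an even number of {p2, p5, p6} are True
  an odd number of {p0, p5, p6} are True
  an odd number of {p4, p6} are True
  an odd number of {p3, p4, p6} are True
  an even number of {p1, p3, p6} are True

p0 = False, p1 = False, p2 = True, p3 = False, p4 = True, p5 = True, p6 = False

{p2, p5, p6}: 2 true → even ✓
{p0, p5, p6}: 1 true → odd ✓
{p4, p6}: 1 true → odd ✓
{p3, p4, p6}: 1 true → odd ✓
{p1, p3, p6}: 0 true → even ✓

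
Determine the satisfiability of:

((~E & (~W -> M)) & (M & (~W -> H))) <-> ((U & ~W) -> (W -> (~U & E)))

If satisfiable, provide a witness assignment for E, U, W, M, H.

E = False, U = True, W = True, M = True, H = True

  ((~E & (~W -> M)) & (M & (~W -> H))) <-> ((U & ~W) -> (W -> (~U & E))) = True
    (~E & (~W -> M)) & (M & (~W -> H)) = True
      ~E & (~W -> M) = True
        ~E = True
        ~W -> M = True
          ~W = False
      M & (~W -> H) = True
        ~W -> H = True
          ~W = False
    (U & ~W) -> (W -> (~U & E)) = True
      U & ~W = False
        ~W = False
      W -> (~U & E) = False
        ~U & E = False
          ~U = False
The formula evaluates to True.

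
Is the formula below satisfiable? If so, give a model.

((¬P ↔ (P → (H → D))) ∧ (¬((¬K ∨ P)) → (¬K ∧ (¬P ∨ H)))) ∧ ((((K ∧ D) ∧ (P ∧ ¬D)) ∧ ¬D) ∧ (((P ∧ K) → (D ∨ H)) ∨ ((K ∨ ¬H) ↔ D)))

Case D = True: the conjunct ¬D is False.
Case D = False: the conjunct D is False.
Both cases fail — unsatisfiable.

Unsatisfiable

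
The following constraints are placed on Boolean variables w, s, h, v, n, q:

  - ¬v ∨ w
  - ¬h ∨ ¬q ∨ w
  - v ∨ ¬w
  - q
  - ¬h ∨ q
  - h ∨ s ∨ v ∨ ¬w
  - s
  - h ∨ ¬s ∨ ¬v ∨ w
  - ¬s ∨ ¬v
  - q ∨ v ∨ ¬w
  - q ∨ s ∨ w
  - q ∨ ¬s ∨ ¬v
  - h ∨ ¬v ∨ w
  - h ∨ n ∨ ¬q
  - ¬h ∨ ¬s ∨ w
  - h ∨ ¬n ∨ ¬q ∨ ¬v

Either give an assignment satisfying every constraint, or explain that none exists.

Unit clause (q) forces q = True.
Unit clause (s) forces s = True.
In (¬s ∨ ¬v) only ¬v is left, so v = False.
In (v ∨ ¬w) only ¬w is left, so w = False.
In (¬h ∨ ¬s ∨ w) only ¬h is left, so h = False.
In (h ∨ n ∨ ¬q) only n is left, so n = True.
All clauses satisfied.

w = False; s = True; h = False; v = False; n = True; q = True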